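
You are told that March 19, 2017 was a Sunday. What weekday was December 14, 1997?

Count forward from the earlier date (December 14, 1997) to the later (March 19, 2017):
From December 14, 1997 to December 14, 2016: 19 years, of which 5 contain a Feb 29 — 14×365 + 5×366 = 6940 days.
(2000 is a leap year (divisible by 400).)
December 2016: 31 − 14 = 17 days remain.
Then January (31), February 2017 (28): 31 + 28 = 59 days.
March 1–19, 2017: 19 days.
Residual: 95 days.
Total: 7035 days.
7035 is a multiple of 7, so December 14, 1997 falls on the same weekday: Sunday.

Sunday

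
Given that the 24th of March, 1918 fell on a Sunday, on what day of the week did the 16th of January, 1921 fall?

Sunday

March 24, 1918 → March 24, 1919: 365 days.
March 24, 1919 → March 24, 1920: 366 days (1920 is a leap year).
March 1920: 31 − 24 = 7 days remain.
Then 9 full months totalling 275 days.
January 1–16, 1921: 16 days.
Residual: 298 days.
Total: 1029 days.
1029 is a multiple of 7, so the 16th of January, 1921 falls on the same weekday: Sunday.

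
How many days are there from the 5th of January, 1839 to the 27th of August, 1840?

600

Day-of-year of January 5, 1839: 5.
Day-of-year of August 27, 1840: 240.
1839 has 365 days, so 365 − 5 = 360 days remain in 1839.
Total: 360 + 240 = 600 days.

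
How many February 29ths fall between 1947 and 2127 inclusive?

44

Years divisible by 4: 1948, 1952, …, 2124 — 45 in all.
Of these, 2100 is divisible by 100 but not 400, so not leap.
2000 is divisible by 400, so still leap.
Leap years: 45 − 1 = 44.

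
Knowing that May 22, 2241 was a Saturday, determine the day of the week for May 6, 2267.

Day-of-year of May 22, 2241: 142.
Day-of-year of May 6, 2267: 126.
2241 has 365 days, so 365 − 142 = 223 days remain in 2241.
Full years 2242–2266: 19 common + 6 leap = 19×365 + 6×366 = 9131 days.
Total: 223 + 9131 + 126 = 9480 days.
9480 mod 7 = 2, so 2 days after Saturday is Monday.

Monday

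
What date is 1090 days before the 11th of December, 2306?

the 17th of December, 2303

Count 1090 days before December 11, 2306:
December 17, 2303 → December 17, 2304: 366 days (2304 is a leap year).
December 17, 2304 → December 17, 2305: 365 days.
December 2305: 31 − 17 = 14 days remain.
Then 11 full months totalling 334 days.
December 1–11, 2306: 11 days.
Residual: 359 days.
Total: 1090 days.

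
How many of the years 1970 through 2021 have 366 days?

Years divisible by 4: 1972, 1976, …, 2020 — 13 in all.
2000 is divisible by 400, so still leap.
No century exceptions apply. Count: 13.

13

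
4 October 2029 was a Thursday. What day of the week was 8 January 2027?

Friday

Count forward from the earlier date (January 8, 2027) to the later (October 4, 2029):
Day-of-year of January 8, 2027: 8.
Day-of-year of October 4, 2029: 277.
2027 has 365 days, so 365 − 8 = 357 days remain in 2027.
Full years: 2028: 366. Sum = 366.
Total: 357 + 366 + 277 = 1000 days.
1000 mod 7 = 6, so 6 days before Thursday is Friday.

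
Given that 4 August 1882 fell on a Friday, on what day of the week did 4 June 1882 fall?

Sunday

Count forward from the earlier date (June 4, 1882) to the later (August 4, 1882):
June 1882: 30 − 4 = 26 days remain.
Then July (31): 31 days.
August 1–4, 1882: 4 days.
Total: 26 + 31 + 4 = 61 days.
61 mod 7 = 5, so 5 days before Friday is Sunday.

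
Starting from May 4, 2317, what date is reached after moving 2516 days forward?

March 24, 2324

Count 2516 days after May 4, 2317:
May 4, 2317 → May 4, 2318: 365 days.
May 4, 2318 → May 4, 2319: 365 days.
May 4, 2319 → May 4, 2320: 366 days (2320 is a leap year).
May 4, 2320 → May 4, 2321: 365 days.
May 4, 2321 → May 4, 2322: 365 days.
May 4, 2322 → May 4, 2323: 365 days.
May 2323: 31 − 4 = 27 days remain.
Then 9 full months totalling 274 days.
March 1–24, 2324: 24 days.
Residual: 325 days.
Total: 2516 days.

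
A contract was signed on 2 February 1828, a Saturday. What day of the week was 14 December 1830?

February 2, 1828 → February 2, 1829: 366 days (1828 is a leap year).
February 2, 1829 → February 2, 1830: 365 days.
February 1830: 28 − 2 = 26 days remain (1830 is not a leap year, so February has 28 days).
Then 9 full months totalling 275 days.
December 1–14, 1830: 14 days.
Residual: 315 days.
Total: 1046 days.
1046 mod 7 = 3, so 3 days after Saturday is Tuesday.

Tuesday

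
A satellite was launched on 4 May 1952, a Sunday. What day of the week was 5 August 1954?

Day-of-year of May 4, 1952: 125.
Day-of-year of August 5, 1954: 217.
1952 has 366 days, so 366 − 125 = 241 days remain in 1952.
Full years: 1953: 365. Sum = 365.
Total: 241 + 365 + 217 = 823 days.
823 mod 7 = 4, so 4 days after Sunday is Thursday.

Thursday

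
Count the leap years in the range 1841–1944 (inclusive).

Years divisible by 4: 1844, 1848, …, 1944 — 26 in all.
Of these, 1900 is divisible by 100 but not 400, so not leap.
Leap years: 26 − 1 = 25.

25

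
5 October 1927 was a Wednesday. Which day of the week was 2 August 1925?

Sunday

Count forward from the earlier date (August 2, 1925) to the later (October 5, 1927):
Day-of-year of August 2, 1925: 214.
Day-of-year of October 5, 1927: 278.
1925 has 365 days, so 365 − 214 = 151 days remain in 1925.
Full years: 1926: 365. Sum = 365.
Total: 151 + 365 + 278 = 794 days.
794 mod 7 = 3, so 3 days before Wednesday is Sunday.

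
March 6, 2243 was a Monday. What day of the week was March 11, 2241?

Thursday

Count forward from the earlier date (March 11, 2241) to the later (March 6, 2243):
March 11, 2241 → March 11, 2242: 365 days.
March 2242: 31 − 11 = 20 days remain.
Then 11 full months totalling 334 days.
March 1–6, 2243: 6 days.
Residual: 360 days.
Total: 725 days.
725 mod 7 = 4, so 4 days before Monday is Thursday.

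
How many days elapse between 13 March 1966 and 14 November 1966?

March 1966: 31 − 13 = 18 days remain.
Then April (30), May (31), June (30), July (31), August (31), September (30), October (31): 30 + 31 + 30 + 31 + 31 + 30 + 31 = 214 days.
November 1–14, 1966: 14 days.
Total: 18 + 214 + 14 = 246 days.

246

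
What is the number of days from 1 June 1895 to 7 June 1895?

Within June 1895: 7 − 1 = 6 days.

6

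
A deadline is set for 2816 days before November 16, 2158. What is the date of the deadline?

March 2, 2151

Count 2816 days before November 16, 2158:
From March 2, 2151 to March 2, 2158: 7 years, of which 2 contain a Feb 29 — 5×365 + 2×366 = 2557 days.
March 2158: 31 − 2 = 29 days remain.
Then April (30), May (31), June (30), July (31), August (31), September (30), October (31): 30 + 31 + 30 + 31 + 31 + 30 + 31 = 214 days.
November 1–16, 2158: 16 days.
Residual: 259 days.
Total: 2816 days.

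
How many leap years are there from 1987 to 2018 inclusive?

8

Years divisible by 4 in [1987, 2018]: 1988, 1992, 1996, 2000, 2004, 2008, 2012, 2016.
2000 is divisible by 400, so still leap.
No century exceptions apply. Count: 8.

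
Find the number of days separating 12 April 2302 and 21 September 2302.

April 2302: 30 − 12 = 18 days remain.
Then May (31), June (30), July (31), August (31): 31 + 30 + 31 + 31 = 123 days.
September 1–21, 2302: 21 days.
Total: 18 + 123 + 21 = 162 days.

162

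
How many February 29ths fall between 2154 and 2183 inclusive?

7

Years divisible by 4 in [2154, 2183]: 2156, 2160, 2164, 2168, 2172, 2176, 2180.
No century exceptions apply. Count: 7.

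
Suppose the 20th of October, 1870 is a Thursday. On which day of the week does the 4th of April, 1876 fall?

October 20, 1870 → October 20, 1871: 365 days.
October 20, 1871 → October 20, 1872: 366 days (1872 is a leap year).
October 20, 1872 → October 20, 1873: 365 days.
October 20, 1873 → October 20, 1874: 365 days.
October 20, 1874 → October 20, 1875: 365 days.
October 1875: 31 − 20 = 11 days remain.
Then November (30), December (31), January (31), February 1876 (29), March (31): 30 + 31 + 31 + 29 + 31 = 152 days.
April 1–4, 1876: 4 days.
Residual: 167 days.
Total: 1993 days.
1993 mod 7 = 5, so 5 days after Thursday is Tuesday.

Tuesday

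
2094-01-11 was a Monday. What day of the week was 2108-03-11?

From January 11, 2094 to January 11, 2108: 14 years, of which 2 contain a Feb 29 — 12×365 + 2×366 = 5112 days.
(2100 is not a leap year (divisible by 100 but not 400).)
January 2108: 31 − 11 = 20 days remain.
Then February 2108 (29): 29 days.
March 1–11, 2108: 11 days.
Residual: 60 days.
Total: 5172 days.
5172 mod 7 = 6, so 6 days after Monday is Sunday.

Sunday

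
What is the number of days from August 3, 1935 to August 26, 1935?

Within August 1935: 26 − 3 = 23 days.

23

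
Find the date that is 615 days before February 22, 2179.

June 17, 2177

Count 615 days before February 22, 2179:
Day-of-year of June 17, 2177: 168.
Day-of-year of February 22, 2179: 53.
2177 has 365 days, so 365 − 168 = 197 days remain in 2177.
Full years: 2178: 365. Sum = 365.
Total: 197 + 365 + 53 = 615 days.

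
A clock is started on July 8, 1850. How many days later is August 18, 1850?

July 1850: 31 − 8 = 23 days remain.
August 1–18, 1850: 18 days.
Total: 23 + 18 = 41 days.

41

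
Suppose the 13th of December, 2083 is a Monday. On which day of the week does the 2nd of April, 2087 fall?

Wednesday

Day-of-year of December 13, 2083: 347.
Day-of-year of April 2, 2087: 92.
2083 has 365 days, so 365 − 347 = 18 days remain in 2083.
Full years: 2084: 366; 2085: 365; 2086: 365. Sum = 1096.
Total: 18 + 1096 + 92 = 1206 days.
1206 mod 7 = 2, so 2 days after Monday is Wednesday.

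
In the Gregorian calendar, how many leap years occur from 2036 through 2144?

Years divisible by 4: 2036, 2040, …, 2144 — 28 in all.
Of these, 2100 is divisible by 100 but not 400, so not leap.
Leap years: 28 − 1 = 27.

27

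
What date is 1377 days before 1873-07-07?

1869-09-29

Count 1377 days before July 7, 1873:
Day-of-year of September 29, 1869: 272.
Day-of-year of July 7, 1873: 188.
1869 has 365 days, so 365 − 272 = 93 days remain in 1869.
Full years: 1870: 365; 1871: 365; 1872: 366. Sum = 1096.
Total: 93 + 1096 + 188 = 1377 days.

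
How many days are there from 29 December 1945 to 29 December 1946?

December 29, 1945 → December 29, 1946: 365 days.
Total: 365 days.

365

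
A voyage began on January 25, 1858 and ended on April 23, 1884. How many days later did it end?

Day-of-year of January 25, 1858: 25.
Day-of-year of April 23, 1884: 114.
1858 has 365 days, so 365 − 25 = 340 days remain in 1858.
Full years 1859–1883: 19 common + 6 leap = 19×365 + 6×366 = 9131 days.
Total: 340 + 9131 + 114 = 9585 days.

9585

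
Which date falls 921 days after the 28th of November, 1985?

the 6th of June, 1988

Count 921 days after November 28, 1985:
Day-of-year of November 28, 1985: 332.
Day-of-year of June 6, 1988: 158.
1985 has 365 days, so 365 − 332 = 33 days remain in 1985.
Full years: 1986: 365; 1987: 365. Sum = 730.
Total: 33 + 730 + 158 = 921 days.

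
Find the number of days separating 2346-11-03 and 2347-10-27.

358

November 2346: 30 − 3 = 27 days remain.
Then 10 full months totalling 304 days.
October 1–27, 2347: 27 days.
Total: 27 + 304 + 27 = 358 days.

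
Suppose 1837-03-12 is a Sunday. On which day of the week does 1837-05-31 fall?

Wednesday

March 1837: 31 − 12 = 19 days remain.
Then April (30): 30 days.
May 1–31, 1837: 31 days.
Total: 19 + 30 + 31 = 80 days.
80 mod 7 = 3, so 3 days after Sunday is Wednesday.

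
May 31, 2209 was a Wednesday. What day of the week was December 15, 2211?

May 31, 2209 → May 31, 2210: 365 days.
May 31, 2210 → May 31, 2211: 365 days.
May 2211: 31 − 31 = 0 days remain.
Then June (30), July (31), August (31), September (30), October (31), November (30): 30 + 31 + 31 + 30 + 31 + 30 = 183 days.
December 1–15, 2211: 15 days.
Residual: 198 days.
Total: 928 days.
928 mod 7 = 4, so 4 days after Wednesday is Sunday.

Sunday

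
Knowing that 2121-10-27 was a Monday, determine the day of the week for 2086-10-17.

Thursday

Count forward from the earlier date (October 17, 2086) to the later (October 27, 2121):
Day-of-year of October 17, 2086: 290.
Day-of-year of October 27, 2121: 300.
2086 has 365 days, so 365 − 290 = 75 days remain in 2086.
Full years 2087–2120: 26 common + 8 leap = 26×365 + 8×366 = 12418 days.
Total: 75 + 12418 + 300 = 12793 days.
12793 mod 7 = 4, so 4 days before Monday is Thursday.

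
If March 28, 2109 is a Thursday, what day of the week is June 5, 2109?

March 2109: 31 − 28 = 3 days remain.
Then April (30), May (31): 30 + 31 = 61 days.
June 1–5, 2109: 5 days.
Total: 3 + 61 + 5 = 69 days.
69 mod 7 = 6, so 6 days after Thursday is Wednesday.

Wednesday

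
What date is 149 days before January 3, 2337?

August 7, 2336

Count 149 days before January 3, 2337:
Day-of-year of August 7, 2336: 220.
Day-of-year of January 3, 2337: 3.
2336 has 366 days, so 366 − 220 = 146 days remain in 2336.
Total: 146 + 3 = 149 days.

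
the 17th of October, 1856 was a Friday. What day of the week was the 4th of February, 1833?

Count forward from the earlier date (February 4, 1833) to the later (October 17, 1856):
Day-of-year of February 4, 1833: 35.
Day-of-year of October 17, 1856: 291.
1833 has 365 days, so 365 − 35 = 330 days remain in 1833.
Full years 1834–1855: 17 common + 5 leap = 17×365 + 5×366 = 8035 days.
Total: 330 + 8035 + 291 = 8656 days.
8656 mod 7 = 4, so 4 days before Friday is Monday.

Monday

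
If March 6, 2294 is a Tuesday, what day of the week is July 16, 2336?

Thursday

From March 6, 2294 to March 6, 2336: 42 years, of which 10 contain a Feb 29 — 32×365 + 10×366 = 15340 days.
(2300 is not a leap year (divisible by 100 but not 400).)
March 2336: 31 − 6 = 25 days remain.
Then April (30), May (31), June (30): 30 + 31 + 30 = 91 days.
July 1–16, 2336: 16 days.
Residual: 132 days.
Total: 15472 days.
15472 mod 7 = 2, so 2 days after Tuesday is Thursday.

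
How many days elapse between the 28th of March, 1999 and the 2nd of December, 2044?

From March 28, 1999 to March 28, 2044: 45 years, of which 12 contain a Feb 29 — 33×365 + 12×366 = 16437 days.
(2000 is a leap year (divisible by 400).)
March 2044: 31 − 28 = 3 days remain.
Then April (30), May (31), June (30), July (31), August (31), September (30), October (31), November (30): 30 + 31 + 30 + 31 + 31 + 30 + 31 + 30 = 244 days.
December 1–2, 2044: 2 days.
Residual: 249 days.
Total: 16686 days.

16686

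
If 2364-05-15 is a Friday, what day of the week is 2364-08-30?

Sunday

May 2364: 31 − 15 = 16 days remain.
Then June (30), July (31): 30 + 31 = 61 days.
August 1–30, 2364: 30 days.
Total: 16 + 61 + 30 = 107 days.
107 mod 7 = 2, so 2 days after Friday is Sunday.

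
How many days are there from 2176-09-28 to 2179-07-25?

September 28, 2176 → September 28, 2177: 365 days.
September 28, 2177 → September 28, 2178: 365 days.
September 2178: 30 − 28 = 2 days remain.
Then 9 full months totalling 273 days.
July 1–25, 2179: 25 days.
Residual: 300 days.
Total: 1030 days.

1030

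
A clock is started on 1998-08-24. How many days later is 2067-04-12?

Day-of-year of August 24, 1998: 236.
Day-of-year of April 12, 2067: 102.
1998 has 365 days, so 365 − 236 = 129 days remain in 1998.
Full years 1999–2066: 51 common + 17 leap = 51×365 + 17×366 = 24837 days.
Total: 129 + 24837 + 102 = 25068 days.

25068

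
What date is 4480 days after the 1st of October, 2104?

the 6th of January, 2117

Count 4480 days after October 1, 2104:
Day-of-year of October 1, 2104: 275.
Day-of-year of January 6, 2117: 6.
2104 has 366 days, so 366 − 275 = 91 days remain in 2104.
Full years 2105–2116: 9 common + 3 leap = 9×365 + 3×366 = 4383 days.
Total: 91 + 4383 + 6 = 4480 days.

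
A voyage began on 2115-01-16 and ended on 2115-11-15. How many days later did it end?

January 2115: 31 − 16 = 15 days remain.
Then 9 full months totalling 273 days.
November 1–15, 2115: 15 days.
Total: 15 + 273 + 15 = 303 days.

303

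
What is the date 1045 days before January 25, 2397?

March 17, 2394

Count 1045 days before January 25, 2397:
Day-of-year of March 17, 2394: 76.
Day-of-year of January 25, 2397: 25.
2394 has 365 days, so 365 − 76 = 289 days remain in 2394.
Full years: 2395: 365; 2396: 366. Sum = 731.
Total: 289 + 731 + 25 = 1045 days.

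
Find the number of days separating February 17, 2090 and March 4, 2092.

February 17, 2090 → February 17, 2091: 365 days.
February 17, 2091 → February 17, 2092: 365 days.
February 2092: 29 − 17 = 12 days remain (2092 is a leap year, so February has 29 days).
March 1–4, 2092: 4 days.
Residual: 16 days.
Total: 746 days.

746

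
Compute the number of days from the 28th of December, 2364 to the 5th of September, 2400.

13035

From December 28, 2364 to December 28, 2399: 35 years, of which 8 contain a Feb 29 — 27×365 + 8×366 = 12783 days.
December 2399: 31 − 28 = 3 days remain.
Then January (31), February 2400 (29), March (31), April (30), May (31), June (30), July (31), August (31): 31 + 29 + 31 + 30 + 31 + 30 + 31 + 31 = 244 days.
September 1–5, 2400: 5 days.
Residual: 252 days.
Total: 13035 days.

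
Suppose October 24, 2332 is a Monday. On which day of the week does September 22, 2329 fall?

Count forward from the earlier date (September 22, 2329) to the later (October 24, 2332):
September 22, 2329 → September 22, 2330: 365 days.
September 22, 2330 → September 22, 2331: 365 days.
September 22, 2331 → September 22, 2332: 366 days (2332 is a leap year).
September 2332: 30 − 22 = 8 days remain.
October 1–24, 2332: 24 days.
Residual: 32 days.
Total: 1128 days.
1128 mod 7 = 1, so 1 day before Monday is Sunday.

Sunday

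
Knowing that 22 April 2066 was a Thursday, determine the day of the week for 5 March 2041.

Count forward from the earlier date (March 5, 2041) to the later (April 22, 2066):
From March 5, 2041 to March 5, 2066: 25 years, of which 6 contain a Feb 29 — 19×365 + 6×366 = 9131 days.
March 2066: 31 − 5 = 26 days remain.
April 1–22, 2066: 22 days.
Residual: 48 days.
Total: 9179 days.
9179 mod 7 = 2, so 2 days before Thursday is Tuesday.

Tuesday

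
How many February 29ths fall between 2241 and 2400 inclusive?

Years divisible by 4: 2244, 2248, …, 2400 — 40 in all.
Of these, 2300 is divisible by 100 but not 400, so not leap.
2400 is divisible by 400, so still leap.
Leap years: 40 − 1 = 39.

39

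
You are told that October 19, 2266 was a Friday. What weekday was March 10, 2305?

From October 19, 2266 to October 19, 2304: 38 years, of which 9 contain a Feb 29 — 29×365 + 9×366 = 13879 days.
(2300 is not a leap year (divisible by 100 but not 400).)
October 2304: 31 − 19 = 12 days remain.
Then November (30), December (31), January (31), February 2305 (28): 30 + 31 + 31 + 28 = 120 days.
March 1–10, 2305: 10 days.
Residual: 142 days.
Total: 14021 days.
14021 is a multiple of 7, so March 10, 2305 falls on the same weekday: Friday.

Friday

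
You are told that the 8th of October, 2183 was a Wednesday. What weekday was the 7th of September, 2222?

Saturday

From October 8, 2183 to October 8, 2221: 38 years, of which 9 contain a Feb 29 — 29×365 + 9×366 = 13879 days.
(2200 is not a leap year (divisible by 100 but not 400).)
October 2221: 31 − 8 = 23 days remain.
Then 10 full months totalling 304 days.
September 1–7, 2222: 7 days.
Residual: 334 days.
Total: 14213 days.
14213 mod 7 = 3, so 3 days after Wednesday is Saturday.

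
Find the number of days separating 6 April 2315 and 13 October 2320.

April 6, 2315 → April 6, 2316: 366 days (2316 is a leap year).
April 6, 2316 → April 6, 2317: 365 days.
April 6, 2317 → April 6, 2318: 365 days.
April 6, 2318 → April 6, 2319: 365 days.
April 6, 2319 → April 6, 2320: 366 days (2320 is a leap year).
April 2320: 30 − 6 = 24 days remain.
Then May (31), June (30), July (31), August (31), September (30): 31 + 30 + 31 + 31 + 30 = 153 days.
October 1–13, 2320: 13 days.
Residual: 190 days.
Total: 2017 days.

2017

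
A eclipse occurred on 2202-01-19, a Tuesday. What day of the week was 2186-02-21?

Count forward from the earlier date (February 21, 2186) to the later (January 19, 2202):
Day-of-year of February 21, 2186: 52.
Day-of-year of January 19, 2202: 19.
2186 has 365 days, so 365 − 52 = 313 days remain in 2186.
Full years 2187–2201: 12 common + 3 leap = 12×365 + 3×366 = 5478 days.
Total: 313 + 5478 + 19 = 5810 days.
5810 is a multiple of 7, so 2186-02-21 falls on the same weekday: Tuesday.

Tuesday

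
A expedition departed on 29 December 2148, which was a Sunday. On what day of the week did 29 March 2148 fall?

Friday

Count forward from the earlier date (March 29, 2148) to the later (December 29, 2148):
March 2148: 31 − 29 = 2 days remain.
Then April (30), May (31), June (30), July (31), August (31), September (30), October (31), November (30): 30 + 31 + 30 + 31 + 31 + 30 + 31 + 30 = 244 days.
December 1–29, 2148: 29 days.
Total: 2 + 244 + 29 = 275 days.
275 mod 7 = 2, so 2 days before Sunday is Friday.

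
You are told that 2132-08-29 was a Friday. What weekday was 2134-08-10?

Tuesday

August 2132: 31 − 29 = 2 days remain.
Then 23 full months totalling 699 days.
August 1–10, 2134: 10 days.
Total: 2 + 699 + 10 = 711 days.
711 mod 7 = 4, so 4 days after Friday is Tuesday.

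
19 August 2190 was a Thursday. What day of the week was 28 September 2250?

From August 19, 2190 to August 19, 2250: 60 years, of which 14 contain a Feb 29 — 46×365 + 14×366 = 21914 days.
(2200 is not a leap year (divisible by 100 but not 400).)
August 2250: 31 − 19 = 12 days remain.
September 1–28, 2250: 28 days.
Residual: 40 days.
Total: 21954 days.
21954 mod 7 = 2, so 2 days after Thursday is Saturday.

Saturday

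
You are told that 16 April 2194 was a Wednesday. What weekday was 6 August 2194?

Wednesday

April 2194: 30 − 16 = 14 days remain.
Then May (31), June (30), July (31): 31 + 30 + 31 = 92 days.
August 1–6, 2194: 6 days.
Total: 14 + 92 + 6 = 112 days.
112 is a multiple of 7, so 6 August 2194 falls on the same weekday: Wednesday.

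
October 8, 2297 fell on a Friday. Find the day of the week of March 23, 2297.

Tuesday

Count forward from the earlier date (March 23, 2297) to the later (October 8, 2297):
March 2297: 31 − 23 = 8 days remain.
Then April (30), May (31), June (30), July (31), August (31), September (30): 30 + 31 + 30 + 31 + 31 + 30 = 183 days.
October 1–8, 2297: 8 days.
Total: 8 + 183 + 8 = 199 days.
199 mod 7 = 3, so 3 days before Friday is Tuesday.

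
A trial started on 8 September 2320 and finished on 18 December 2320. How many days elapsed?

101

September 2320: 30 − 8 = 22 days remain.
Then October (31), November (30): 31 + 30 = 61 days.
December 1–18, 2320: 18 days.
Total: 22 + 61 + 18 = 101 days.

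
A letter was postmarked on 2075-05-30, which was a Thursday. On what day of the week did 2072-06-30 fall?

Count forward from the earlier date (June 30, 2072) to the later (May 30, 2075):
Day-of-year of June 30, 2072: 182.
Day-of-year of May 30, 2075: 150.
2072 has 366 days, so 366 − 182 = 184 days remain in 2072.
Full years: 2073: 365; 2074: 365. Sum = 730.
Total: 184 + 730 + 150 = 1064 days.
1064 is a multiple of 7, so 2072-06-30 falls on the same weekday: Thursday.

Thursday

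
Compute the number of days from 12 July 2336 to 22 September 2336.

July 2336: 31 − 12 = 19 days remain.
Then August (31): 31 days.
September 1–22, 2336: 22 days.
Total: 19 + 31 + 22 = 72 days.

72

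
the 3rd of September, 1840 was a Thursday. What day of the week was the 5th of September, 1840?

Saturday

Within September 1840: 5 − 3 = 2 days.
2 mod 7 = 2, so 2 days after Thursday is Saturday.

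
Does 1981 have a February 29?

No

1981 is not a leap year.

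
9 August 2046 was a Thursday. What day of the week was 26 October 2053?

From August 9, 2046 to August 9, 2053: 7 years, of which 2 contain a Feb 29 — 5×365 + 2×366 = 2557 days.
August 2053: 31 − 9 = 22 days remain.
Then September (30): 30 days.
October 1–26, 2053: 26 days.
Residual: 78 days.
Total: 2635 days.
2635 mod 7 = 3, so 3 days after Thursday is Sunday.

Sunday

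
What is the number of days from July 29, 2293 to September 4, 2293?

37

July 2293: 31 − 29 = 2 days remain.
Then August (31): 31 days.
September 1–4, 2293: 4 days.
Total: 2 + 31 + 4 = 37 days.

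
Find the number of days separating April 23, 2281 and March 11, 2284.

1053

Day-of-year of April 23, 2281: 113.
Day-of-year of March 11, 2284: 71.
2281 has 365 days, so 365 − 113 = 252 days remain in 2281.
Full years: 2282: 365; 2283: 365. Sum = 730.
Total: 252 + 730 + 71 = 1053 days.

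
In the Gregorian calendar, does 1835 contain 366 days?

1835 is not a leap year.

No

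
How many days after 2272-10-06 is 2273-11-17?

October 6, 2272 → October 6, 2273: 365 days.
October 2273: 31 − 6 = 25 days remain.
November 1–17, 2273: 17 days.
Residual: 42 days.
Total: 407 days.

407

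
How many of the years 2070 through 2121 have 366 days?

12

Years divisible by 4: 2072, 2076, …, 2120 — 13 in all.
Of these, 2100 is divisible by 100 but not 400, so not leap.
Leap years: 13 − 1 = 12.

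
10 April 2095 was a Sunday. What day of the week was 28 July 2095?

April 2095: 30 − 10 = 20 days remain.
Then May (31), June (30): 31 + 30 = 61 days.
July 1–28, 2095: 28 days.
Total: 20 + 61 + 28 = 109 days.
109 mod 7 = 4, so 4 days after Sunday is Thursday.

Thursday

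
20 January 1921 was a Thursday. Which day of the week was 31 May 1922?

Wednesday

January 20, 1921 → January 20, 1922: 365 days.
January 1922: 31 − 20 = 11 days remain.
Then February 1922 (28), March (31), April (30): 28 + 31 + 30 = 89 days.
May 1–31, 1922: 31 days.
Residual: 131 days.
Total: 496 days.
496 mod 7 = 6, so 6 days after Thursday is Wednesday.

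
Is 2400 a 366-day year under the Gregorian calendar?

2400 is a leap year (divisible by 400).

Yes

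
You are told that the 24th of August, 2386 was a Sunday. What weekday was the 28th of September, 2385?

Count forward from the earlier date (September 28, 2385) to the later (August 24, 2386):
September 2385: 30 − 28 = 2 days remain.
Then 10 full months totalling 304 days.
August 1–24, 2386: 24 days.
Residual: 330 days.
Total: 330 days.
330 mod 7 = 1, so 1 day before Sunday is Saturday.

Saturday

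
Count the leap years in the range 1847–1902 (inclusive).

13

Years divisible by 4: 1848, 1852, …, 1900 — 14 in all.
Of these, 1900 is divisible by 100 but not 400, so not leap.
Leap years: 14 − 1 = 13.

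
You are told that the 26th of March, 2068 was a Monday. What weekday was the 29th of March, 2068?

Within March 2068: 29 − 26 = 3 days.
3 mod 7 = 3, so 3 days after Monday is Thursday.

Thursday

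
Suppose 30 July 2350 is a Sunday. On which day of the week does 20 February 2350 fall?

Count forward from the earlier date (February 20, 2350) to the later (July 30, 2350):
February 2350: 28 − 20 = 8 days remain (2350 is not a leap year, so February has 28 days).
Then March (31), April (30), May (31), June (30): 31 + 30 + 31 + 30 = 122 days.
July 1–30, 2350: 30 days.
Total: 8 + 122 + 30 = 160 days.
160 mod 7 = 6, so 6 days before Sunday is Monday.

Monday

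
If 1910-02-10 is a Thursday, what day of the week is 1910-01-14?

Friday

Count forward from the earlier date (January 14, 1910) to the later (February 10, 1910):
January 1910: 31 − 14 = 17 days remain.
February 1–10, 1910: 10 days (1910 is not a leap year).
Total: 17 + 10 = 27 days.
27 mod 7 = 6, so 6 days before Thursday is Friday.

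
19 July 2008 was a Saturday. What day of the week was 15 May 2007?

Tuesday

Count forward from the earlier date (May 15, 2007) to the later (July 19, 2008):
Day-of-year of May 15, 2007: 135.
Day-of-year of July 19, 2008: 201.
2007 has 365 days, so 365 − 135 = 230 days remain in 2007.
Total: 230 + 201 = 431 days.
431 mod 7 = 4, so 4 days before Saturday is Tuesday.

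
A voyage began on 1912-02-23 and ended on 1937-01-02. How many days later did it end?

From February 23, 1912 to February 23, 1936: 24 years, of which 6 contain a Feb 29 — 18×365 + 6×366 = 8766 days.
February 1936: 29 − 23 = 6 days remain (1936 is a leap year, so February has 29 days).
Then 10 full months totalling 306 days.
January 1–2, 1937: 2 days.
Residual: 314 days.
Total: 9080 days.

9080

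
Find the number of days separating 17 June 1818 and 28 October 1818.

133

June 1818: 30 − 17 = 13 days remain.
Then July (31), August (31), September (30): 31 + 31 + 30 = 92 days.
October 1–28, 1818: 28 days.
Total: 13 + 92 + 28 = 133 days.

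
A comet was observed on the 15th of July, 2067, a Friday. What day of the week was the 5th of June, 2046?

Count forward from the earlier date (June 5, 2046) to the later (July 15, 2067):
From June 5, 2046 to June 5, 2067: 21 years, of which 5 contain a Feb 29 — 16×365 + 5×366 = 7670 days.
June 2067: 30 − 5 = 25 days remain.
July 1–15, 2067: 15 days.
Residual: 40 days.
Total: 7710 days.
7710 mod 7 = 3, so 3 days before Friday is Tuesday.

Tuesday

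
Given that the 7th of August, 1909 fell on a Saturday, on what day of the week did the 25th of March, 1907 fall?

Count forward from the earlier date (March 25, 1907) to the later (August 7, 1909):
March 25, 1907 → March 25, 1908: 366 days (1908 is a leap year).
March 25, 1908 → March 25, 1909: 365 days.
March 1909: 31 − 25 = 6 days remain.
Then April (30), May (31), June (30), July (31): 30 + 31 + 30 + 31 = 122 days.
August 1–7, 1909: 7 days.
Residual: 135 days.
Total: 866 days.
866 mod 7 = 5, so 5 days before Saturday is Monday.

Monday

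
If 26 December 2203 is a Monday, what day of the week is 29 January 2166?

Wednesday

Count forward from the earlier date (January 29, 2166) to the later (December 26, 2203):
From January 29, 2166 to January 29, 2203: 37 years, of which 8 contain a Feb 29 — 29×365 + 8×366 = 13513 days.
(2200 is not a leap year (divisible by 100 but not 400).)
January 2203: 31 − 29 = 2 days remain.
Then 10 full months totalling 303 days.
December 1–26, 2203: 26 days.
Residual: 331 days.
Total: 13844 days.
13844 mod 7 = 5, so 5 days before Monday is Wednesday.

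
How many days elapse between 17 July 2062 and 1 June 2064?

July 17, 2062 → July 17, 2063: 365 days.
July 2063: 31 − 17 = 14 days remain.
Then 10 full months totalling 305 days.
June 1, 2064: 1 day.
Residual: 320 days.
Total: 685 days.

685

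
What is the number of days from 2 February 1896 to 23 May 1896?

111

February 1896: 29 − 2 = 27 days remain (1896 is a leap year, so February has 29 days).
Then March (31), April (30): 31 + 30 = 61 days.
May 1–23, 1896: 23 days.
Total: 27 + 61 + 23 = 111 days.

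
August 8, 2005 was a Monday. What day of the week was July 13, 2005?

Wednesday

Count forward from the earlier date (July 13, 2005) to the later (August 8, 2005):
July 2005: 31 − 13 = 18 days remain.
August 1–8, 2005: 8 days.
Total: 18 + 8 = 26 days.
26 mod 7 = 5, so 5 days before Monday is Wednesday.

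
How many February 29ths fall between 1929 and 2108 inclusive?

Years divisible by 4: 1932, 1936, …, 2108 — 45 in all.
Of these, 2100 is divisible by 100 but not 400, so not leap.
2000 is divisible by 400, so still leap.
Leap years: 45 − 1 = 44.

44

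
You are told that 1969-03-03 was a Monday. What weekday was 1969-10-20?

Monday

March 1969: 31 − 3 = 28 days remain.
Then April (30), May (31), June (30), July (31), August (31), September (30): 30 + 31 + 30 + 31 + 31 + 30 = 183 days.
October 1–20, 1969: 20 days.
Total: 28 + 183 + 20 = 231 days.
231 is a multiple of 7, so 1969-10-20 falls on the same weekday: Monday.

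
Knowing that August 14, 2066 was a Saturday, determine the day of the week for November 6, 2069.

Wednesday

August 14, 2066 → August 14, 2067: 365 days.
August 14, 2067 → August 14, 2068: 366 days (2068 is a leap year).
August 14, 2068 → August 14, 2069: 365 days.
August 2069: 31 − 14 = 17 days remain.
Then September (30), October (31): 30 + 31 = 61 days.
November 1–6, 2069: 6 days.
Residual: 84 days.
Total: 1180 days.
1180 mod 7 = 4, so 4 days after Saturday is Wednesday.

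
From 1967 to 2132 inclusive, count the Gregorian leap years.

41

Years divisible by 4: 1968, 1972, …, 2132 — 42 in all.
Of these, 2100 is divisible by 100 but not 400, so not leap.
2000 is divisible by 400, so still leap.
Leap years: 42 − 1 = 41.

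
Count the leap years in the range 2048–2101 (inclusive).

Years divisible by 4: 2048, 2052, …, 2100 — 14 in all.
Of these, 2100 is divisible by 100 but not 400, so not leap.
Leap years: 14 − 1 = 13.

13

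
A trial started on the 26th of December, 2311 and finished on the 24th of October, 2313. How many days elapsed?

668

Day-of-year of December 26, 2311: 360.
Day-of-year of October 24, 2313: 297.
2311 has 365 days, so 365 − 360 = 5 days remain in 2311.
Full years: 2312: 366. Sum = 366.
Total: 5 + 366 + 297 = 668 days.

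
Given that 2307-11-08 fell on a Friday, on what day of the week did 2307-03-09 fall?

Count forward from the earlier date (March 9, 2307) to the later (November 8, 2307):
March 2307: 31 − 9 = 22 days remain.
Then April (30), May (31), June (30), July (31), August (31), September (30), October (31): 30 + 31 + 30 + 31 + 31 + 30 + 31 = 214 days.
November 1–8, 2307: 8 days.
Total: 22 + 214 + 8 = 244 days.
244 mod 7 = 6, so 6 days before Friday is Saturday.

Saturday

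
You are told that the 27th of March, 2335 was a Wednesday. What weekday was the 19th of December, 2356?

From March 27, 2335 to March 27, 2356: 21 years, of which 6 contain a Feb 29 — 15×365 + 6×366 = 7671 days.
March 2356: 31 − 27 = 4 days remain.
Then April (30), May (31), June (30), July (31), August (31), September (30), October (31), November (30): 30 + 31 + 30 + 31 + 31 + 30 + 31 + 30 = 244 days.
December 1–19, 2356: 19 days.
Residual: 267 days.
Total: 7938 days.
7938 is a multiple of 7, so the 19th of December, 2356 falls on the same weekday: Wednesday.

Wednesday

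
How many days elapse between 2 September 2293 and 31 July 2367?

26994

From September 2, 2293 to September 2, 2366: 73 years, of which 17 contain a Feb 29 — 56×365 + 17×366 = 26662 days.
(2300 is not a leap year (divisible by 100 but not 400).)
September 2366: 30 − 2 = 28 days remain.
Then 9 full months totalling 273 days.
July 1–31, 2367: 31 days.
Residual: 332 days.
Total: 26994 days.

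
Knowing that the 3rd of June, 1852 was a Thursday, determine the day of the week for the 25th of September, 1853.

Sunday

June 1852: 30 − 3 = 27 days remain.
Then 14 full months totalling 427 days.
September 1–25, 1853: 25 days.
Total: 27 + 427 + 25 = 479 days.
479 mod 7 = 3, so 3 days after Thursday is Sunday.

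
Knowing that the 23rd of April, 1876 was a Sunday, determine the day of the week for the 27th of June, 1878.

April 23, 1876 → April 23, 1877: 365 days.
April 23, 1877 → April 23, 1878: 365 days.
April 1878: 30 − 23 = 7 days remain.
Then May (31): 31 days.
June 1–27, 1878: 27 days.
Residual: 65 days.
Total: 795 days.
795 mod 7 = 4, so 4 days after Sunday is Thursday.

Thursday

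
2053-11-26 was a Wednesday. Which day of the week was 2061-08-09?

Day-of-year of November 26, 2053: 330.
Day-of-year of August 9, 2061: 221.
2053 has 365 days, so 365 − 330 = 35 days remain in 2053.
Full years 2054–2060: 5 common + 2 leap = 5×365 + 2×366 = 2557 days.
Total: 35 + 2557 + 221 = 2813 days.
2813 mod 7 = 6, so 6 days after Wednesday is Tuesday.

Tuesday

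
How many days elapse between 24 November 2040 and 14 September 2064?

8695

Day-of-year of November 24, 2040: 329.
Day-of-year of September 14, 2064: 258.
2040 has 366 days, so 366 − 329 = 37 days remain in 2040.
Full years 2041–2063: 18 common + 5 leap = 18×365 + 5×366 = 8400 days.
Total: 37 + 8400 + 258 = 8695 days.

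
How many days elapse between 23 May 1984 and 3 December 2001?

6403

From May 23, 1984 to May 23, 2001: 17 years, of which 4 contain a Feb 29 — 13×365 + 4×366 = 6209 days.
(2000 is a leap year (divisible by 400).)
May 2001: 31 − 23 = 8 days remain.
Then June (30), July (31), August (31), September (30), October (31), November (30): 30 + 31 + 31 + 30 + 31 + 30 = 183 days.
December 1–3, 2001: 3 days.
Residual: 194 days.
Total: 6403 days.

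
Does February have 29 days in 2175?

2175 is not a leap year.

No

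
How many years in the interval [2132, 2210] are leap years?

Years divisible by 4: 2132, 2136, …, 2208 — 20 in all.
Of these, 2200 is divisible by 100 but not 400, so not leap.
Leap years: 20 − 1 = 19.

19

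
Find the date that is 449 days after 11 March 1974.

3 June 1975

Count 449 days after March 11, 1974:
Day-of-year of March 11, 1974: 70.
Day-of-year of June 3, 1975: 154.
1974 has 365 days, so 365 − 70 = 295 days remain in 1974.
Total: 295 + 154 = 449 days.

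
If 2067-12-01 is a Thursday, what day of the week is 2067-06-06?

Monday

Count forward from the earlier date (June 6, 2067) to the later (December 1, 2067):
June 2067: 30 − 6 = 24 days remain.
Then July (31), August (31), September (30), October (31), November (30): 31 + 31 + 30 + 31 + 30 = 153 days.
December 1, 2067: 1 day.
Total: 24 + 153 + 1 = 178 days.
178 mod 7 = 3, so 3 days before Thursday is Monday.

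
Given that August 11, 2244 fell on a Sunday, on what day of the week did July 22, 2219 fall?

Count forward from the earlier date (July 22, 2219) to the later (August 11, 2244):
From July 22, 2219 to July 22, 2244: 25 years, of which 7 contain a Feb 29 — 18×365 + 7×366 = 9132 days.
July 2244: 31 − 22 = 9 days remain.
August 1–11, 2244: 11 days.
Residual: 20 days.
Total: 9152 days.
9152 mod 7 = 3, so 3 days before Sunday is Thursday.

Thursday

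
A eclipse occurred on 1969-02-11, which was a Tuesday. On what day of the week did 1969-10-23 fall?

Thursday

February 1969: 28 − 11 = 17 days remain (1969 is not a leap year, so February has 28 days).
Then March (31), April (30), May (31), June (30), July (31), August (31), September (30): 31 + 30 + 31 + 30 + 31 + 31 + 30 = 214 days.
October 1–23, 1969: 23 days.
Total: 17 + 214 + 23 = 254 days.
254 mod 7 = 2, so 2 days after Tuesday is Thursday.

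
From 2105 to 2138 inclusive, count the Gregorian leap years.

Years divisible by 4 in [2105, 2138]: 2108, 2112, 2116, 2120, 2124, 2128, 2132, 2136.
No century exceptions apply. Count: 8.

8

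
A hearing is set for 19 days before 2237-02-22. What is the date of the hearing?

2237-02-03

Count 19 days before February 22, 2237:
Within February 2237: 22 − 3 = 19 days.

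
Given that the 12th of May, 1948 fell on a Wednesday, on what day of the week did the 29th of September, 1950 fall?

May 12, 1948 → May 12, 1949: 365 days.
May 12, 1949 → May 12, 1950: 365 days.
May 1950: 31 − 12 = 19 days remain.
Then June (30), July (31), August (31): 30 + 31 + 31 = 92 days.
September 1–29, 1950: 29 days.
Residual: 140 days.
Total: 870 days.
870 mod 7 = 2, so 2 days after Wednesday is Friday.

Friday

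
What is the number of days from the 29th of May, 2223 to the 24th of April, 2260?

13480

Day-of-year of May 29, 2223: 149.
Day-of-year of April 24, 2260: 115.
2223 has 365 days, so 365 − 149 = 216 days remain in 2223.
Full years 2224–2259: 27 common + 9 leap = 27×365 + 9×366 = 13149 days.
Total: 216 + 13149 + 115 = 13480 days.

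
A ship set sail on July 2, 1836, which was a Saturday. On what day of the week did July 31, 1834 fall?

Count forward from the earlier date (July 31, 1834) to the later (July 2, 1836):
Day-of-year of July 31, 1834: 212.
Day-of-year of July 2, 1836: 184.
1834 has 365 days, so 365 − 212 = 153 days remain in 1834.
Full years: 1835: 365. Sum = 365.
Total: 153 + 365 + 184 = 702 days.
702 mod 7 = 2, so 2 days before Saturday is Thursday.

Thursday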